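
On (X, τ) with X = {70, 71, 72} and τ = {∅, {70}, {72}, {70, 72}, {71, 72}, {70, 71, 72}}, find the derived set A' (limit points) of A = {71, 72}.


A' = {71}

For each x ∈ X, list the open sets U ∈ τ with x ∈ U, then check whether U ∩ (A ∖ {x}) ≠ ∅ for every such U.
  x = 70: open {70} ∋ x has {70} ∩ (A ∖ {70}) = ∅, so x is NOT a limit point.
  x = 71: opens ∋ x are {71, 72}, {70, 71, 72}; each meets A ∖ {71}, so x IS a limit point.
  x = 72: open {72} ∋ x has {72} ∩ (A ∖ {72}) = ∅, so x is NOT a limit point.
Collecting: A' = {71}.


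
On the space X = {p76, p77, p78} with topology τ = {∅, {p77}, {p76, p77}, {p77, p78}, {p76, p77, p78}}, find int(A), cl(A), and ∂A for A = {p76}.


int(A) = ∅, cl(A) = {p76}, ∂A = {p76}.

Closed sets in (X, τ) are complements of opens:
  closed(X, τ) = {∅, {p76}, {p78}, {p76, p78}, {p76, p77, p78}}.
int(A) = ⋃ {U ∈ τ : U ⊆ A}. Opens contained in A: ∅.
Taking the union of these: int(A) = ∅.
cl(A) = ⋂ {C closed : A ⊆ C}. Closed sets containing A: {p76}, {p76, p78}, {p76, p77, p78}.
Intersecting these: cl(A) = {p76}.
∂A = cl(A) ∖ int(A) = {p76} ∖ ∅ = {p76}.


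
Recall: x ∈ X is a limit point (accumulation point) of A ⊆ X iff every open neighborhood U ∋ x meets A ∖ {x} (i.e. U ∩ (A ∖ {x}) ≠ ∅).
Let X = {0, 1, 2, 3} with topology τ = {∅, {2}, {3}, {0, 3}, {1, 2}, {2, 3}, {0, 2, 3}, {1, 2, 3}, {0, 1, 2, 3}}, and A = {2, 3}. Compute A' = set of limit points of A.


A' = {0, 1}

For each x ∈ X, list the open sets U ∈ τ with x ∈ U, then check whether U ∩ (A ∖ {x}) ≠ ∅ for every such U.
  x = 0: opens ∋ x are {0, 3}, {0, 2, 3}, {0, 1, 2, 3}; each meets A ∖ {0}, so x IS a limit point.
  x = 1: opens ∋ x are {1, 2}, {1, 2, 3}, {0, 1, 2, 3}; each meets A ∖ {1}, so x IS a limit point.
  x = 2: open {2} ∋ x has {2} ∩ (A ∖ {2}) = ∅, so x is NOT a limit point.
  x = 3: open {3} ∋ x has {3} ∩ (A ∖ {3}) = ∅, so x is NOT a limit point.
Collecting: A' = {0, 1}.


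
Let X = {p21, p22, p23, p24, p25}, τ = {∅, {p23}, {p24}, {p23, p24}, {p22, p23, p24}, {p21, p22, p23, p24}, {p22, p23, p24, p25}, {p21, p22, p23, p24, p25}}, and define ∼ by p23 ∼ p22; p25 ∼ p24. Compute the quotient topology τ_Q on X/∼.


X/∼ = {[p21], [p22=p23], [p24=p25]}; |τ_Q| = 3.

Equivalence classes: [p21], [p22=p23], [p24=p25].
Quotient map π: X → X/∼ sends p21 ↦ [p21], p22 ↦ [p22=p23], p23 ↦ [p22=p23], p24 ↦ [p24=p25], p25 ↦ [p24=p25].
For each subset V ⊆ X/∼, compute π^{-1}(V) ⊆ X and check whether π^{-1}(V) ∈ τ. V is open in τ_Q iff π^{-1}(V) ∈ τ.
  V = {}: π^{-1}(V) = ∅ ∈ τ ✓.
  V = {[p21]}: π^{-1}(V) = {p21} ∉ τ ✗.
  V = {[p22=p23]}: π^{-1}(V) = {p22, p23} ∉ τ ✗.
  V = {[p21], [p22=p23]}: π^{-1}(V) = {p21, p22, p23} ∉ τ ✗.
  V = {[p24=p25]}: π^{-1}(V) = {p24, p25} ∉ τ ✗.
  V = {[p21], [p24=p25]}: π^{-1}(V) = {p21, p24, p25} ∉ τ ✗.
  V = {[p22=p23], [p24=p25]}: π^{-1}(V) = {p22, p23, p24, p25} ∈ τ ✓.
  V = {[p21], [p22=p23], [p24=p25]}: π^{-1}(V) = {p21, p22, p23, p24, p25} ∈ τ ✓.
Open sets in the quotient: τ_Q = {{}, {[p22=p23], [p24=p25]}, {[p21], [p22=p23], [p24=p25]}} (3 elements).


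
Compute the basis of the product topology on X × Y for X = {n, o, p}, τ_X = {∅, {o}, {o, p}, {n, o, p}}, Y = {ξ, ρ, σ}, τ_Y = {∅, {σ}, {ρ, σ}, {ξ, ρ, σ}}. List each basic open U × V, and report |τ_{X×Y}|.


Basis B = {∅ × ∅, {o} × {σ}, {o} × {ρ, σ}, {o, p} × {σ}, {n, o, p} × {σ}, {o} × {ξ, ρ, σ}, {o, p} × {ρ, σ}, {n, o, p} × {ρ, σ}, {o, p} × {ξ, ρ, σ}, {n, o, p} × {ξ, ρ, σ}}; |τ_{X×Y}| = 20.

Enumerate products U × V with U ∈ τ_X, V ∈ τ_Y (deduplicated):
  ∅ × ∅ = {} (∅)
  {o} × {σ} = {(o,σ)}
  {o} × {ρ, σ} = {(o,ρ), (o,σ)}
  {o, p} × {σ} = {(o,σ), (p,σ)}
  {n, o, p} × {σ} = {(n,σ), (o,σ), (p,σ)}
  {o} × {ξ, ρ, σ} = {(o,ξ), (o,ρ), (o,σ)}
  {o, p} × {ρ, σ} = {(o,ρ), (o,σ), (p,ρ), (p,σ)}
  {n, o, p} × {ρ, σ} = {(n,ρ), (n,σ), (o,ρ), (o,σ), (p,ρ), (p,σ)}
  {o, p} × {ξ, ρ, σ} = {(o,ξ), (o,ρ), (o,σ), (p,ξ), (p,ρ), (p,σ)}
  {n, o, p} × {ξ, ρ, σ} = {(n,ξ), (n,ρ), (n,σ), (o,ξ), (o,ρ), (o,σ), (p,ξ), (p,ρ), (p,σ)}
These 10 distinct sets form the basis B.
Close under arbitrary unions to get τ_{X×Y}; counting gives |τ_{X×Y}| = 20.


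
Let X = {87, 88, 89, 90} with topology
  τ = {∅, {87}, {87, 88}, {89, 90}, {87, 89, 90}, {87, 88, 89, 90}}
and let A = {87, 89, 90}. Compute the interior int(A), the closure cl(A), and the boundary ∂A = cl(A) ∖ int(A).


int(A) = {87, 89, 90}, cl(A) = {87, 88, 89, 90}, ∂A = {88}.

Closed sets in (X, τ) are complements of opens:
  closed(X, τ) = {∅, {88}, {87, 88}, {89, 90}, {88, 89, 90}, {87, 88, 89, 90}}.
int(A) = ⋃ {U ∈ τ : U ⊆ A}. Opens contained in A: ∅, {87}, {89, 90}, {87, 89, 90}.
Taking the union of these: int(A) = {87, 89, 90}.
cl(A) = ⋂ {C closed : A ⊆ C}. Closed sets containing A: {87, 88, 89, 90}.
Intersecting these: cl(A) = {87, 88, 89, 90}.
∂A = cl(A) ∖ int(A) = {87, 88, 89, 90} ∖ {87, 89, 90} = {88}.


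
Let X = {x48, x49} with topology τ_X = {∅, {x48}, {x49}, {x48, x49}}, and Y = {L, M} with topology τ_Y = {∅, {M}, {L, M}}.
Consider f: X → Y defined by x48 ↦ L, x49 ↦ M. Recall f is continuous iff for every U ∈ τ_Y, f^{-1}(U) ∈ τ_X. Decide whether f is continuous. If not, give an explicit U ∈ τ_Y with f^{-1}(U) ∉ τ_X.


f IS continuous.

Compute f^{-1}(U) for each U ∈ τ_Y:
  U = ∅: f^{-1}(U) = ∅ ∈ τ_X ✓.
  U = {M}: f^{-1}(U) = {x49} ∈ τ_X ✓.
  U = {L, M}: f^{-1}(U) = {x48, x49} ∈ τ_X ✓.
Every preimage lies in τ_X, so f IS continuous.


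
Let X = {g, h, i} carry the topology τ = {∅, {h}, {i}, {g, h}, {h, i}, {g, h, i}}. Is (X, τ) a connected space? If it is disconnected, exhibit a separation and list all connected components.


(X, τ) is disconnected; components = [{i}, {g, h}].

Find clopen sets (U ∈ τ with X ∖ U ∈ τ):
  U = ∅, X ∖ U = {g, h, i} — both open, so U is clopen.
  U = {i}, X ∖ U = {g, h} — both open, so U is clopen.
  U = {g, h}, X ∖ U = {i} — both open, so U is clopen.
  U = {g, h, i}, X ∖ U = ∅ — both open, so U is clopen.
Nontrivial clopen(s) exist: e.g. {g, h}. So (X, τ) is disconnected.
Compute connected components by grouping points that agree on all clopens:
  component: {i}
  component: {g, h}


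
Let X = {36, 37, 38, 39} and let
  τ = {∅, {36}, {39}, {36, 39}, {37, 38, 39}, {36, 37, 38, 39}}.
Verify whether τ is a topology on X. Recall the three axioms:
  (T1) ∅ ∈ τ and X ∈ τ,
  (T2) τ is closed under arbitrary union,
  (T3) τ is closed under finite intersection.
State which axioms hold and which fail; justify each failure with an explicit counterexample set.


τ IS a topology on X.

Axiom (T1): ∅ ∈ τ? Yes; X ∈ τ? Yes.
Axiom (T2/T3): check pairwise unions and intersections of members of τ.
All pairwise intersections and unions checked — each lies in τ. Therefore τ satisfies (T1), (T2), (T3): it IS a topology on X.


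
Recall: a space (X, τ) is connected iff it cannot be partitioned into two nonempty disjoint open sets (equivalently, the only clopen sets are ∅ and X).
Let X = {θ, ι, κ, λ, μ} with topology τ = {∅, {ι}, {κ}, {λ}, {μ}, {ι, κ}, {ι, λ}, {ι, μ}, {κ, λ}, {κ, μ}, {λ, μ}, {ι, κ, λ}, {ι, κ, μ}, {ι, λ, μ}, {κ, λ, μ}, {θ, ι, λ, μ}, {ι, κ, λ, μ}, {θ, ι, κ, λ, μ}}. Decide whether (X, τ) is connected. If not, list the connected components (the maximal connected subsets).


(X, τ) is disconnected; components = [{κ}, {θ, ι, λ, μ}].

Find clopen sets (U ∈ τ with X ∖ U ∈ τ):
  U = ∅, X ∖ U = {θ, ι, κ, λ, μ} — both open, so U is clopen.
  U = {κ}, X ∖ U = {θ, ι, λ, μ} — both open, so U is clopen.
  U = {θ, ι, λ, μ}, X ∖ U = {κ} — both open, so U is clopen.
  U = {θ, ι, κ, λ, μ}, X ∖ U = ∅ — both open, so U is clopen.
Nontrivial clopen(s) exist: e.g. {θ, ι, λ, μ}. So (X, τ) is disconnected.
Compute connected components by grouping points that agree on all clopens:
  component: {κ}
  component: {θ, ι, λ, μ}


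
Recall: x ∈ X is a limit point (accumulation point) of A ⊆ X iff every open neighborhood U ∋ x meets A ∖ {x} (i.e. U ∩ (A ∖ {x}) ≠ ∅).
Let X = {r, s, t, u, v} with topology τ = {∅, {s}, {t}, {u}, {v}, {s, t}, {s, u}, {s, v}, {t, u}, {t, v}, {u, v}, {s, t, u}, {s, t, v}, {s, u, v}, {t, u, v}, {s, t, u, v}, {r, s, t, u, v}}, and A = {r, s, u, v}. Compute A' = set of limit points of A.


A' = {r}

For each x ∈ X, list the open sets U ∈ τ with x ∈ U, then check whether U ∩ (A ∖ {x}) ≠ ∅ for every such U.
  x = r: opens ∋ x are {r, s, t, u, v}; each meets A ∖ {r}, so x IS a limit point.
  x = s: open {s} ∋ x has {s} ∩ (A ∖ {s}) = ∅, so x is NOT a limit point.
  x = t: open {t} ∋ x has {t} ∩ (A ∖ {t}) = ∅, so x is NOT a limit point.
  x = u: open {u} ∋ x has {u} ∩ (A ∖ {u}) = ∅, so x is NOT a limit point.
  x = v: open {v} ∋ x has {v} ∩ (A ∖ {v}) = ∅, so x is NOT a limit point.
Collecting: A' = {r}.


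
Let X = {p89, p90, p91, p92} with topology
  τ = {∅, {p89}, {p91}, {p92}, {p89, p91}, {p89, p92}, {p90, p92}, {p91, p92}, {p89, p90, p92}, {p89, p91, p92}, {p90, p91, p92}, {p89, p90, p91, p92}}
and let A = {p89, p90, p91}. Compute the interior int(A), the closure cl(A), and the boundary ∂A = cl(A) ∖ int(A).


int(A) = {p89, p91}, cl(A) = {p89, p90, p91}, ∂A = {p90}.

Closed sets in (X, τ) are complements of opens:
  closed(X, τ) = {∅, {p89}, {p90}, {p91}, {p89, p90}, {p89, p91}, {p90, p91}, {p90, p92}, {p89, p90, p91}, {p89, p90, p92}, {p90, p91, p92}, {p89, p90, p91, p92}}.
int(A) = ⋃ {U ∈ τ : U ⊆ A}. Opens contained in A: ∅, {p89}, {p91}, {p89, p91}.
Taking the union of these: int(A) = {p89, p91}.
cl(A) = ⋂ {C closed : A ⊆ C}. Closed sets containing A: {p89, p90, p91}, {p89, p90, p91, p92}.
Intersecting these: cl(A) = {p89, p90, p91}.
∂A = cl(A) ∖ int(A) = {p89, p90, p91} ∖ {p89, p91} = {p90}.


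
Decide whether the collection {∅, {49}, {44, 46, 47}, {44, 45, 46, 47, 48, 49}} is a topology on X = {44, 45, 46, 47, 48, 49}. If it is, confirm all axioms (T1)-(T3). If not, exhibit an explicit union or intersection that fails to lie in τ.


τ is NOT a topology on X.

Axiom (T1): ∅ ∈ τ? Yes; X ∈ τ? Yes.
Axiom (T2/T3): check pairwise unions and intersections of members of τ.
Counterexample for (T2): {49} ∪ {44, 46, 47} = {44, 46, 47, 49} ∉ τ. Therefore τ is NOT a topology.


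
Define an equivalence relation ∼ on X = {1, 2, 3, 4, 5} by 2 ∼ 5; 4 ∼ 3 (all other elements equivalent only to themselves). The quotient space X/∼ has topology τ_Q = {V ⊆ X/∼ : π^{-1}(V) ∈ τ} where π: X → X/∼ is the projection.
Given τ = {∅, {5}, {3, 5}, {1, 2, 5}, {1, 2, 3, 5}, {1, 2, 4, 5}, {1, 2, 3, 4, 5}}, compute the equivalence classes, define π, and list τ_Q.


X/∼ = {[1], [2=5], [3=4]}; |τ_Q| = 3.

Equivalence classes: [1], [2=5], [3=4].
Quotient map π: X → X/∼ sends 1 ↦ [1], 2 ↦ [2=5], 3 ↦ [3=4], 4 ↦ [3=4], 5 ↦ [2=5].
For each subset V ⊆ X/∼, compute π^{-1}(V) ⊆ X and check whether π^{-1}(V) ∈ τ. V is open in τ_Q iff π^{-1}(V) ∈ τ.
  V = {}: π^{-1}(V) = ∅ ∈ τ ✓.
  V = {[1]}: π^{-1}(V) = {1} ∉ τ ✗.
  V = {[2=5]}: π^{-1}(V) = {2, 5} ∉ τ ✗.
  V = {[1], [2=5]}: π^{-1}(V) = {1, 2, 5} ∈ τ ✓.
  V = {[3=4]}: π^{-1}(V) = {3, 4} ∉ τ ✗.
  V = {[1], [3=4]}: π^{-1}(V) = {1, 3, 4} ∉ τ ✗.
  V = {[2=5], [3=4]}: π^{-1}(V) = {2, 3, 4, 5} ∉ τ ✗.
  V = {[1], [2=5], [3=4]}: π^{-1}(V) = {1, 2, 3, 4, 5} ∈ τ ✓.
Open sets in the quotient: τ_Q = {{}, {[1], [2=5]}, {[1], [2=5], [3=4]}} (3 elements).


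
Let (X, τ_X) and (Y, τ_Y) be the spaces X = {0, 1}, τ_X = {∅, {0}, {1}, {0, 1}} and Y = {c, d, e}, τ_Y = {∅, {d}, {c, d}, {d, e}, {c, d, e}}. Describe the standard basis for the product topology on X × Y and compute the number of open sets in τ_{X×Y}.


Basis B = {∅ × ∅, {0} × {d}, {1} × {d}, {0} × {c, d}, {0} × {d, e}, {0, 1} × {d}, {1} × {c, d}, {1} × {d, e}, {0} × {c, d, e}, {1} × {c, d, e}, {0, 1} × {c, d}, {0, 1} × {d, e}, {0, 1} × {c, d, e}}; |τ_{X×Y}| = 25.

Enumerate products U × V with U ∈ τ_X, V ∈ τ_Y (deduplicated):
  ∅ × ∅ = {} (∅)
  {0} × {d} = {(0,d)}
  {1} × {d} = {(1,d)}
  {0} × {c, d} = {(0,c), (0,d)}
  {0} × {d, e} = {(0,d), (0,e)}
  {0, 1} × {d} = {(0,d), (1,d)}
  {1} × {c, d} = {(1,c), (1,d)}
  {1} × {d, e} = {(1,d), (1,e)}
  {0} × {c, d, e} = {(0,c), (0,d), (0,e)}
  {1} × {c, d, e} = {(1,c), (1,d), (1,e)}
  {0, 1} × {c, d} = {(0,c), (0,d), (1,c), (1,d)}
  {0, 1} × {d, e} = {(0,d), (0,e), (1,d), (1,e)}
  {0, 1} × {c, d, e} = {(0,c), (0,d), (0,e), (1,c), (1,d), (1,e)}
These 13 distinct sets form the basis B.
Close under arbitrary unions to get τ_{X×Y}; counting gives |τ_{X×Y}| = 25.


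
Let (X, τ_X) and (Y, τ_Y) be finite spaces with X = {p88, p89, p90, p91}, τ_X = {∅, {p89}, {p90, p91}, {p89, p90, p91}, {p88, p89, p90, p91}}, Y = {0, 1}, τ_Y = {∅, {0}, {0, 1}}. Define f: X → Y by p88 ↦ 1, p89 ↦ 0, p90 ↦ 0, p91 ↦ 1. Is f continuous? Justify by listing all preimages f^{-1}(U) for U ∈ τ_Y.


f is NOT continuous.

Compute f^{-1}(U) for each U ∈ τ_Y:
  U = ∅: f^{-1}(U) = ∅ ∈ τ_X ✓.
  U = {0}: f^{-1}(U) = {p89, p90} ∉ τ_X ✗.
  U = {0, 1}: f^{-1}(U) = {p88, p89, p90, p91} ∈ τ_X ✓.
Found U = {0} with f^{-1}(U) = {p89, p90} not in τ_X. Therefore f is NOT continuous.


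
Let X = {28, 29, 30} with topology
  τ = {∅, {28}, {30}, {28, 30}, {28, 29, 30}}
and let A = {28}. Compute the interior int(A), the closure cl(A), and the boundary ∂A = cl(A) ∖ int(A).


int(A) = {28}, cl(A) = {28, 29}, ∂A = {29}.

Closed sets in (X, τ) are complements of opens:
  closed(X, τ) = {∅, {29}, {28, 29}, {29, 30}, {28, 29, 30}}.
int(A) = ⋃ {U ∈ τ : U ⊆ A}. Opens contained in A: ∅, {28}.
Taking the union of these: int(A) = {28}.
cl(A) = ⋂ {C closed : A ⊆ C}. Closed sets containing A: {28, 29}, {28, 29, 30}.
Intersecting these: cl(A) = {28, 29}.
∂A = cl(A) ∖ int(A) = {28, 29} ∖ {28} = {29}.


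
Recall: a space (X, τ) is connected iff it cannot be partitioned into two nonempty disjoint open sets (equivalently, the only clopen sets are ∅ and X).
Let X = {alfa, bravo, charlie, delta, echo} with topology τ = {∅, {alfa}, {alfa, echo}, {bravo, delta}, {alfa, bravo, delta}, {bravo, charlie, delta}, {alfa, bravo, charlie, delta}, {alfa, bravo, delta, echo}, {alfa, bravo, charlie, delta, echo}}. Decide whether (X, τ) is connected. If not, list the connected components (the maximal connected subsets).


(X, τ) is disconnected; components = [{alfa, echo}, {bravo, charlie, delta}].

Find clopen sets (U ∈ τ with X ∖ U ∈ τ):
  U = ∅, X ∖ U = {alfa, bravo, charlie, delta, echo} — both open, so U is clopen.
  U = {alfa, echo}, X ∖ U = {bravo, charlie, delta} — both open, so U is clopen.
  U = {bravo, charlie, delta}, X ∖ U = {alfa, echo} — both open, so U is clopen.
  U = {alfa, bravo, charlie, delta, echo}, X ∖ U = ∅ — both open, so U is clopen.
Nontrivial clopen(s) exist: e.g. {bravo, charlie, delta}. So (X, τ) is disconnected.
Compute connected components by grouping points that agree on all clopens:
  component: {alfa, echo}
  component: {bravo, charlie, delta}


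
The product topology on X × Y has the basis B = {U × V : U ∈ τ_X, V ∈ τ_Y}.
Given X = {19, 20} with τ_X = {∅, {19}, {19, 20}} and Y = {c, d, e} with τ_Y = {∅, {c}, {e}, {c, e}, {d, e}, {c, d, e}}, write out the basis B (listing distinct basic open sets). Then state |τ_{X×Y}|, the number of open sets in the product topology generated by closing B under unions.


Basis B = {∅ × ∅, {19} × {c}, {19} × {e}, {19} × {c, e}, {19, 20} × {c}, {19} × {d, e}, {19, 20} × {e}, {19} × {c, d, e}, {19, 20} × {c, e}, {19, 20} × {d, e}, {19, 20} × {c, d, e}}; |τ_{X×Y}| = 18.

Enumerate products U × V with U ∈ τ_X, V ∈ τ_Y (deduplicated):
  ∅ × ∅ = {} (∅)
  {19} × {c} = {(19,c)}
  {19} × {e} = {(19,e)}
  {19} × {c, e} = {(19,c), (19,e)}
  {19, 20} × {c} = {(19,c), (20,c)}
  {19} × {d, e} = {(19,d), (19,e)}
  {19, 20} × {e} = {(19,e), (20,e)}
  {19} × {c, d, e} = {(19,c), (19,d), (19,e)}
  {19, 20} × {c, e} = {(19,c), (19,e), (20,c), (20,e)}
  {19, 20} × {d, e} = {(19,d), (19,e), (20,d), (20,e)}
  {19, 20} × {c, d, e} = {(19,c), (19,d), (19,e), (20,c), (20,d), (20,e)}
These 11 distinct sets form the basis B.
Close under arbitrary unions to get τ_{X×Y}; counting gives |τ_{X×Y}| = 18.


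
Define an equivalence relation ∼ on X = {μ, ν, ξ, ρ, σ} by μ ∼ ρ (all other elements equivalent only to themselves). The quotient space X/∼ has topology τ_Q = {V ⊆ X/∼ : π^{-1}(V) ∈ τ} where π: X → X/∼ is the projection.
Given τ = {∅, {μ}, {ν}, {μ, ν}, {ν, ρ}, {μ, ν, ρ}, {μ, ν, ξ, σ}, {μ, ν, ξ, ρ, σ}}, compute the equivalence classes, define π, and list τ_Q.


X/∼ = {[μ=ρ], [ν], [ξ], [σ]}; |τ_Q| = 4.

Equivalence classes: [μ=ρ], [ν], [ξ], [σ].
Quotient map π: X → X/∼ sends μ ↦ [μ=ρ], ν ↦ [ν], ξ ↦ [ξ], ρ ↦ [μ=ρ], σ ↦ [σ].
For each subset V ⊆ X/∼, compute π^{-1}(V) ⊆ X and check whether π^{-1}(V) ∈ τ. V is open in τ_Q iff π^{-1}(V) ∈ τ.
  V = {}: π^{-1}(V) = ∅ ∈ τ ✓.
  V = {[μ=ρ]}: π^{-1}(V) = {μ, ρ} ∉ τ ✗.
  V = {[ν]}: π^{-1}(V) = {ν} ∈ τ ✓.
  V = {[μ=ρ], [ν]}: π^{-1}(V) = {μ, ν, ρ} ∈ τ ✓.
  V = {[ξ]}: π^{-1}(V) = {ξ} ∉ τ ✗.
  V = {[μ=ρ], [ξ]}: π^{-1}(V) = {μ, ξ, ρ} ∉ τ ✗.
  V = {[ν], [ξ]}: π^{-1}(V) = {ν, ξ} ∉ τ ✗.
  V = {[μ=ρ], [ν], [ξ]}: π^{-1}(V) = {μ, ν, ξ, ρ} ∉ τ ✗.
  V = {[σ]}: π^{-1}(V) = {σ} ∉ τ ✗.
  V = {[μ=ρ], [σ]}: π^{-1}(V) = {μ, ρ, σ} ∉ τ ✗.
  V = {[ν], [σ]}: π^{-1}(V) = {ν, σ} ∉ τ ✗.
  V = {[μ=ρ], [ν], [σ]}: π^{-1}(V) = {μ, ν, ρ, σ} ∉ τ ✗.
  V = {[ξ], [σ]}: π^{-1}(V) = {ξ, σ} ∉ τ ✗.
  V = {[μ=ρ], [ξ], [σ]}: π^{-1}(V) = {μ, ξ, ρ, σ} ∉ τ ✗.
  V = {[ν], [ξ], [σ]}: π^{-1}(V) = {ν, ξ, σ} ∉ τ ✗.
  V = {[μ=ρ], [ν], [ξ], [σ]}: π^{-1}(V) = {μ, ν, ξ, ρ, σ} ∈ τ ✓.
Open sets in the quotient: τ_Q = {{}, {[ν]}, {[μ=ρ], [ν]}, {[μ=ρ], [ν], [ξ], [σ]}} (4 elements).


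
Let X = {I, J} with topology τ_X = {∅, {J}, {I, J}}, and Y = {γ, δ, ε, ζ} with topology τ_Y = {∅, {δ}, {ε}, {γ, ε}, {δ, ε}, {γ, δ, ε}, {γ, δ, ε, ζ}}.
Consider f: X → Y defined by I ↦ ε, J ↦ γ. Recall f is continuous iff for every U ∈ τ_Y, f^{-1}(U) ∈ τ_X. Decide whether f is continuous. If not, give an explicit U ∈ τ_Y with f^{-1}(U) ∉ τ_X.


f is NOT continuous.

Compute f^{-1}(U) for each U ∈ τ_Y:
  U = ∅: f^{-1}(U) = ∅ ∈ τ_X ✓.
  U = {δ}: f^{-1}(U) = ∅ ∈ τ_X ✓.
  U = {ε}: f^{-1}(U) = {I} ∉ τ_X ✗.
  U = {γ, ε}: f^{-1}(U) = {I, J} ∈ τ_X ✓.
  U = {δ, ε}: f^{-1}(U) = {I} ∉ τ_X ✗.
  U = {γ, δ, ε}: f^{-1}(U) = {I, J} ∈ τ_X ✓.
  U = {γ, δ, ε, ζ}: f^{-1}(U) = {I, J} ∈ τ_X ✓.
Found U = {ε} with f^{-1}(U) = {I} not in τ_X. Therefore f is NOT continuous.


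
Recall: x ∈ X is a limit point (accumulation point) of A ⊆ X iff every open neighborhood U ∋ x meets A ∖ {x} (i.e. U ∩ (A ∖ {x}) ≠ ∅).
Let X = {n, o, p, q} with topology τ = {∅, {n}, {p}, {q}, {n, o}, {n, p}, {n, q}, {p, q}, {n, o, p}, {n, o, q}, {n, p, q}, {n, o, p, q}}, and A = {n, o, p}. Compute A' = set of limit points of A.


A' = {o}

For each x ∈ X, list the open sets U ∈ τ with x ∈ U, then check whether U ∩ (A ∖ {x}) ≠ ∅ for every such U.
  x = n: open {n} ∋ x has {n} ∩ (A ∖ {n}) = ∅, so x is NOT a limit point.
  x = o: opens ∋ x are {n, o}, {n, o, p}, {n, o, q}, {n, o, p, q}; each meets A ∖ {o}, so x IS a limit point.
  x = p: open {p} ∋ x has {p} ∩ (A ∖ {p}) = ∅, so x is NOT a limit point.
  x = q: open {q} ∋ x has {q} ∩ (A ∖ {q}) = ∅, so x is NOT a limit point.
Collecting: A' = {o}.


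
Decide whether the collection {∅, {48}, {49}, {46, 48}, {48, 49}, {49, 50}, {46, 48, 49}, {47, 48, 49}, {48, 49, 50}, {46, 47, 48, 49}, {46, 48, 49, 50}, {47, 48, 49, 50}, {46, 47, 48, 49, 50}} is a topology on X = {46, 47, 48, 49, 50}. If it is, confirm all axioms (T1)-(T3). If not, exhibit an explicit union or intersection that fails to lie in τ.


τ IS a topology on X.

Axiom (T1): ∅ ∈ τ? Yes; X ∈ τ? Yes.
Axiom (T2/T3): check pairwise unions and intersections of members of τ.
All pairwise intersections and unions checked — each lies in τ. Therefore τ satisfies (T1), (T2), (T3): it IS a topology on X.


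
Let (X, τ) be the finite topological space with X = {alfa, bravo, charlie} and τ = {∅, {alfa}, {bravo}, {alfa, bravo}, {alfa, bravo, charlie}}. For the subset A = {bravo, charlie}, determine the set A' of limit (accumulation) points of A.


A' = {charlie}

For each x ∈ X, list the open sets U ∈ τ with x ∈ U, then check whether U ∩ (A ∖ {x}) ≠ ∅ for every such U.
  x = alfa: open {alfa} ∋ x has {alfa} ∩ (A ∖ {alfa}) = ∅, so x is NOT a limit point.
  x = bravo: open {bravo} ∋ x has {bravo} ∩ (A ∖ {bravo}) = ∅, so x is NOT a limit point.
  x = charlie: opens ∋ x are {alfa, bravo, charlie}; each meets A ∖ {charlie}, so x IS a limit point.
Collecting: A' = {charlie}.


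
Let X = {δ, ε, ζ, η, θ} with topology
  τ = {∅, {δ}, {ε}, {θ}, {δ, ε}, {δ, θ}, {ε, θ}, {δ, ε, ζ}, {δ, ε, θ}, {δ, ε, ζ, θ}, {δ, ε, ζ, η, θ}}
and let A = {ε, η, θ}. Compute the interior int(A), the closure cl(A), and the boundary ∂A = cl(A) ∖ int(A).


int(A) = {ε, θ}, cl(A) = {ε, ζ, η, θ}, ∂A = {ζ, η}.

Closed sets in (X, τ) are complements of opens:
  closed(X, τ) = {∅, {η}, {ζ, η}, {η, θ}, {δ, ζ, η}, {ε, ζ, η}, {ζ, η, θ}, {δ, ε, ζ, η}, {δ, ζ, η, θ}, {ε, ζ, η, θ}, {δ, ε, ζ, η, θ}}.
int(A) = ⋃ {U ∈ τ : U ⊆ A}. Opens contained in A: ∅, {ε}, {θ}, {ε, θ}.
Taking the union of these: int(A) = {ε, θ}.
cl(A) = ⋂ {C closed : A ⊆ C}. Closed sets containing A: {ε, ζ, η, θ}, {δ, ε, ζ, η, θ}.
Intersecting these: cl(A) = {ε, ζ, η, θ}.
∂A = cl(A) ∖ int(A) = {ε, ζ, η, θ} ∖ {ε, θ} = {ζ, η}.


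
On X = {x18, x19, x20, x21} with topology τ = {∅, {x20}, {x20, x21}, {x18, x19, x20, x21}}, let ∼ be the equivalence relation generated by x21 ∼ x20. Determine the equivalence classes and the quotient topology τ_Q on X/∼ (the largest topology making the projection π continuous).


X/∼ = {[x18], [x19], [x20=x21]}; |τ_Q| = 3.

Equivalence classes: [x18], [x19], [x20=x21].
Quotient map π: X → X/∼ sends x18 ↦ [x18], x19 ↦ [x19], x20 ↦ [x20=x21], x21 ↦ [x20=x21].
For each subset V ⊆ X/∼, compute π^{-1}(V) ⊆ X and check whether π^{-1}(V) ∈ τ. V is open in τ_Q iff π^{-1}(V) ∈ τ.
  V = {}: π^{-1}(V) = ∅ ∈ τ ✓.
  V = {[x18]}: π^{-1}(V) = {x18} ∉ τ ✗.
  V = {[x19]}: π^{-1}(V) = {x19} ∉ τ ✗.
  V = {[x18], [x19]}: π^{-1}(V) = {x18, x19} ∉ τ ✗.
  V = {[x20=x21]}: π^{-1}(V) = {x20, x21} ∈ τ ✓.
  V = {[x18], [x20=x21]}: π^{-1}(V) = {x18, x20, x21} ∉ τ ✗.
  V = {[x19], [x20=x21]}: π^{-1}(V) = {x19, x20, x21} ∉ τ ✗.
  V = {[x18], [x19], [x20=x21]}: π^{-1}(V) = {x18, x19, x20, x21} ∈ τ ✓.
Open sets in the quotient: τ_Q = {{}, {[x20=x21]}, {[x18], [x19], [x20=x21]}} (3 elements).


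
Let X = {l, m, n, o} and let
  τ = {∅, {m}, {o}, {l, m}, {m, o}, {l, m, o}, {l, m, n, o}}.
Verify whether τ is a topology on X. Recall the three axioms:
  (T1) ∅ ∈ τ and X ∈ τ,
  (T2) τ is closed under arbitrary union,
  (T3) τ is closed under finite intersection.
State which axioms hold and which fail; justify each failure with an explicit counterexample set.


τ IS a topology on X.

Axiom (T1): ∅ ∈ τ? Yes; X ∈ τ? Yes.
Axiom (T2/T3): check pairwise unions and intersections of members of τ.
All pairwise intersections and unions checked — each lies in τ. Therefore τ satisfies (T1), (T2), (T3): it IS a topology on X.


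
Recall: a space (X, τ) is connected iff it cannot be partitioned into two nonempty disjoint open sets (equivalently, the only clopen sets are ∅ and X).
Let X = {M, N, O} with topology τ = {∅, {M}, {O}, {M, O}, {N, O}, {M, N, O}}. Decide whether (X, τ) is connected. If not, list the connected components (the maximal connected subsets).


(X, τ) is disconnected; components = [{M}, {N, O}].

Find clopen sets (U ∈ τ with X ∖ U ∈ τ):
  U = ∅, X ∖ U = {M, N, O} — both open, so U is clopen.
  U = {M}, X ∖ U = {N, O} — both open, so U is clopen.
  U = {N, O}, X ∖ U = {M} — both open, so U is clopen.
  U = {M, N, O}, X ∖ U = ∅ — both open, so U is clopen.
Nontrivial clopen(s) exist: e.g. {M}. So (X, τ) is disconnected.
Compute connected components by grouping points that agree on all clopens:
  component: {M}
  component: {N, O}


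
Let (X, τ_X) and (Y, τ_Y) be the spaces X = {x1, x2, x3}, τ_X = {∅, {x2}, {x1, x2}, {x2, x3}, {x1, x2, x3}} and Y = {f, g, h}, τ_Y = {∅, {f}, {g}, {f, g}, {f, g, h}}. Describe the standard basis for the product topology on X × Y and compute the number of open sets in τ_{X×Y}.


Basis B = {∅ × ∅, {x2} × {f}, {x2} × {g}, {x1, x2} × {f}, {x1, x2} × {g}, {x2} × {f, g}, {x2, x3} × {f}, {x2, x3} × {g}, {x1, x2, x3} × {f}, {x1, x2, x3} × {g}, {x2} × {f, g, h}, {x1, x2} × {f, g}, {x2, x3} × {f, g}, {x1, x2} × {f, g, h}, {x1, x2, x3} × {f, g}, {x2, x3} × {f, g, h}, {x1, x2, x3} × {f, g, h}}; |τ_{X×Y}| = 50.

Enumerate products U × V with U ∈ τ_X, V ∈ τ_Y (deduplicated):
  ∅ × ∅ = {} (∅)
  {x2} × {f} = {(x2,f)}
  {x2} × {g} = {(x2,g)}
  {x1, x2} × {f} = {(x1,f), (x2,f)}
  {x1, x2} × {g} = {(x1,g), (x2,g)}
  {x2} × {f, g} = {(x2,f), (x2,g)}
  {x2, x3} × {f} = {(x2,f), (x3,f)}
  {x2, x3} × {g} = {(x2,g), (x3,g)}
  {x1, x2, x3} × {f} = {(x1,f), (x2,f), (x3,f)}
  {x1, x2, x3} × {g} = {(x1,g), (x2,g), (x3,g)}
  {x2} × {f, g, h} = {(x2,f), (x2,g), (x2,h)}
  {x1, x2} × {f, g} = {(x1,f), (x1,g), (x2,f), (x2,g)}
  {x2, x3} × {f, g} = {(x2,f), (x2,g), (x3,f), (x3,g)}
  {x1, x2} × {f, g, h} = {(x1,f), (x1,g), (x1,h), (x2,f), (x2,g), (x2,h)}
  {x1, x2, x3} × {f, g} = {(x1,f), (x1,g), (x2,f), (x2,g), (x3,f), (x3,g)}
  {x2, x3} × {f, g, h} = {(x2,f), (x2,g), (x2,h), (x3,f), (x3,g), (x3,h)}
  {x1, x2, x3} × {f, g, h} = {(x1,f), (x1,g), (x1,h), (x2,f), (x2,g), (x2,h), (x3,f), (x3,g), (x3,h)}
These 17 distinct sets form the basis B.
Close under arbitrary unions to get τ_{X×Y}; counting gives |τ_{X×Y}| = 50.


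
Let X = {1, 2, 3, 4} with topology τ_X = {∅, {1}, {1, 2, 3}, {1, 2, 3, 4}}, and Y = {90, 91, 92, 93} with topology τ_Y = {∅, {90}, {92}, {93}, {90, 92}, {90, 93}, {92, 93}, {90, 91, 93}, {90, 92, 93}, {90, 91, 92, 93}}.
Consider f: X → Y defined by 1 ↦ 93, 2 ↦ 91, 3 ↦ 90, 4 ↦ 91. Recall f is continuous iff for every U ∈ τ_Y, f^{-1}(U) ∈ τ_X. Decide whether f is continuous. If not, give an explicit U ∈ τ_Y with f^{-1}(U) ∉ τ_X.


f is NOT continuous.

Compute f^{-1}(U) for each U ∈ τ_Y:
  U = ∅: f^{-1}(U) = ∅ ∈ τ_X ✓.
  U = {90}: f^{-1}(U) = {3} ∉ τ_X ✗.
  U = {92}: f^{-1}(U) = ∅ ∈ τ_X ✓.
  U = {93}: f^{-1}(U) = {1} ∈ τ_X ✓.
  U = {90, 92}: f^{-1}(U) = {3} ∉ τ_X ✗.
  U = {90, 93}: f^{-1}(U) = {1, 3} ∉ τ_X ✗.
  U = {92, 93}: f^{-1}(U) = {1} ∈ τ_X ✓.
  U = {90, 91, 93}: f^{-1}(U) = {1, 2, 3, 4} ∈ τ_X ✓.
  U = {90, 92, 93}: f^{-1}(U) = {1, 3} ∉ τ_X ✗.
  U = {90, 91, 92, 93}: f^{-1}(U) = {1, 2, 3, 4} ∈ τ_X ✓.
Found U = {90} with f^{-1}(U) = {3} not in τ_X. Therefore f is NOT continuous.


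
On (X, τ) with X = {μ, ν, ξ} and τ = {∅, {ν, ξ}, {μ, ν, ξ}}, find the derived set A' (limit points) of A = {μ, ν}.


A' = {μ, ξ}

For each x ∈ X, list the open sets U ∈ τ with x ∈ U, then check whether U ∩ (A ∖ {x}) ≠ ∅ for every such U.
  x = μ: opens ∋ x are {μ, ν, ξ}; each meets A ∖ {μ}, so x IS a limit point.
  x = ν: open {ν, ξ} ∋ x has {ν, ξ} ∩ (A ∖ {ν}) = ∅, so x is NOT a limit point.
  x = ξ: opens ∋ x are {ν, ξ}, {μ, ν, ξ}; each meets A ∖ {ξ}, so x IS a limit point.
Collecting: A' = {μ, ξ}.


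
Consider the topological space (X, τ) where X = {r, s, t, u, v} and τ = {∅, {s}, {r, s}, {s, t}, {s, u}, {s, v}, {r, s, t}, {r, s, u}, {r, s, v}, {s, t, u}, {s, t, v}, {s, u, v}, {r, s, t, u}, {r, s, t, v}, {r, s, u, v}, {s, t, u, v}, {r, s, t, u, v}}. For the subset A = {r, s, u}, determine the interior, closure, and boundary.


int(A) = {r, s, u}, cl(A) = {r, s, t, u, v}, ∂A = {t, v}.

Closed sets in (X, τ) are complements of opens:
  closed(X, τ) = {∅, {r}, {t}, {u}, {v}, {r, t}, {r, u}, {r, v}, {t, u}, {t, v}, {u, v}, {r, t, u}, {r, t, v}, {r, u, v}, {t, u, v}, {r, t, u, v}, {r, s, t, u, v}}.
int(A) = ⋃ {U ∈ τ : U ⊆ A}. Opens contained in A: ∅, {s}, {r, s}, {s, u}, {r, s, u}.
Taking the union of these: int(A) = {r, s, u}.
cl(A) = ⋂ {C closed : A ⊆ C}. Closed sets containing A: {r, s, t, u, v}.
Intersecting these: cl(A) = {r, s, t, u, v}.
∂A = cl(A) ∖ int(A) = {r, s, t, u, v} ∖ {r, s, u} = {t, v}.


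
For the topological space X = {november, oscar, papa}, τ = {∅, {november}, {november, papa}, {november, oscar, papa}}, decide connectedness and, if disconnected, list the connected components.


(X, τ) is connected.

Find clopen sets (U ∈ τ with X ∖ U ∈ τ):
  U = ∅, X ∖ U = {november, oscar, papa} — both open, so U is clopen.
  U = {november, oscar, papa}, X ∖ U = ∅ — both open, so U is clopen.
Only trivial clopens (∅ and X) exist, so (X, τ) is connected.
Compute connected components by grouping points that agree on all clopens:
  component: {november, oscar, papa}


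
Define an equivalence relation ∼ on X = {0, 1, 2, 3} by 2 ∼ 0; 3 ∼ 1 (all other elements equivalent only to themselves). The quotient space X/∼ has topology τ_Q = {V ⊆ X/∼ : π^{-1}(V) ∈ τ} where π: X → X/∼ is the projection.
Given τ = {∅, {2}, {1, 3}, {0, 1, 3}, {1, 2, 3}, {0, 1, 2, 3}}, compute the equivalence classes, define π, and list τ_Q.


X/∼ = {[0=2], [1=3]}; |τ_Q| = 3.

Equivalence classes: [0=2], [1=3].
Quotient map π: X → X/∼ sends 0 ↦ [0=2], 1 ↦ [1=3], 2 ↦ [0=2], 3 ↦ [1=3].
For each subset V ⊆ X/∼, compute π^{-1}(V) ⊆ X and check whether π^{-1}(V) ∈ τ. V is open in τ_Q iff π^{-1}(V) ∈ τ.
  V = {}: π^{-1}(V) = ∅ ∈ τ ✓.
  V = {[0=2]}: π^{-1}(V) = {0, 2} ∉ τ ✗.
  V = {[1=3]}: π^{-1}(V) = {1, 3} ∈ τ ✓.
  V = {[0=2], [1=3]}: π^{-1}(V) = {0, 1, 2, 3} ∈ τ ✓.
Open sets in the quotient: τ_Q = {{}, {[1=3]}, {[0=2], [1=3]}} (3 elements).


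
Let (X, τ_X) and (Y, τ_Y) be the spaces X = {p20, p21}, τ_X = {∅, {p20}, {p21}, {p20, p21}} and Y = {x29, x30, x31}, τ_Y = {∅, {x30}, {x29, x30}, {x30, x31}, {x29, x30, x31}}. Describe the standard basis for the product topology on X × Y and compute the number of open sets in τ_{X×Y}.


Basis B = {∅ × ∅, {p20} × {x30}, {p21} × {x30}, {p20} × {x29, x30}, {p20} × {x30, x31}, {p20, p21} × {x30}, {p21} × {x29, x30}, {p21} × {x30, x31}, {p20} × {x29, x30, x31}, {p21} × {x29, x30, x31}, {p20, p21} × {x29, x30}, {p20, p21} × {x30, x31}, {p20, p21} × {x29, x30, x31}}; |τ_{X×Y}| = 25.

Enumerate products U × V with U ∈ τ_X, V ∈ τ_Y (deduplicated):
  ∅ × ∅ = {} (∅)
  {p20} × {x30} = {(p20,x30)}
  {p21} × {x30} = {(p21,x30)}
  {p20} × {x29, x30} = {(p20,x29), (p20,x30)}
  {p20} × {x30, x31} = {(p20,x30), (p20,x31)}
  {p20, p21} × {x30} = {(p20,x30), (p21,x30)}
  {p21} × {x29, x30} = {(p21,x29), (p21,x30)}
  {p21} × {x30, x31} = {(p21,x30), (p21,x31)}
  {p20} × {x29, x30, x31} = {(p20,x29), (p20,x30), (p20,x31)}
  {p21} × {x29, x30, x31} = {(p21,x29), (p21,x30), (p21,x31)}
  {p20, p21} × {x29, x30} = {(p20,x29), (p20,x30), (p21,x29), (p21,x30)}
  {p20, p21} × {x30, x31} = {(p20,x30), (p20,x31), (p21,x30), (p21,x31)}
  {p20, p21} × {x29, x30, x31} = {(p20,x29), (p20,x30), (p20,x31), (p21,x29), (p21,x30), (p21,x31)}
These 13 distinct sets form the basis B.
Close under arbitrary unions to get τ_{X×Y}; counting gives |τ_{X×Y}| = 25.


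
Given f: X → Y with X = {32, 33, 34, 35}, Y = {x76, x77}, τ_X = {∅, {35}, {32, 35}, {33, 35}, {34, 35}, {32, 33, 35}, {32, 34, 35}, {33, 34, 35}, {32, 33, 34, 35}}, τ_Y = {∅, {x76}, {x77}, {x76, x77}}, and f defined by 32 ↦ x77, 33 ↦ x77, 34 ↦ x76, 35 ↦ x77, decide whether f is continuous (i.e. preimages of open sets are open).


f is NOT continuous.

Compute f^{-1}(U) for each U ∈ τ_Y:
  U = ∅: f^{-1}(U) = ∅ ∈ τ_X ✓.
  U = {x76}: f^{-1}(U) = {34} ∉ τ_X ✗.
  U = {x77}: f^{-1}(U) = {32, 33, 35} ∈ τ_X ✓.
  U = {x76, x77}: f^{-1}(U) = {32, 33, 34, 35} ∈ τ_X ✓.
Found U = {x76} with f^{-1}(U) = {34} not in τ_X. Therefore f is NOT continuous.


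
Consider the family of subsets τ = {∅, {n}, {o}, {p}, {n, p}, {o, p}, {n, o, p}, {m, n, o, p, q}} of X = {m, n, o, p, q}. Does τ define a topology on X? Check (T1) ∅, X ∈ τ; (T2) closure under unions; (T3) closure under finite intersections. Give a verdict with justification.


τ is NOT a topology on X.

Axiom (T1): ∅ ∈ τ? Yes; X ∈ τ? Yes.
Axiom (T2/T3): check pairwise unions and intersections of members of τ.
Counterexample for (T2): {n} ∪ {o} = {n, o} ∉ τ. Therefore τ is NOT a topology.


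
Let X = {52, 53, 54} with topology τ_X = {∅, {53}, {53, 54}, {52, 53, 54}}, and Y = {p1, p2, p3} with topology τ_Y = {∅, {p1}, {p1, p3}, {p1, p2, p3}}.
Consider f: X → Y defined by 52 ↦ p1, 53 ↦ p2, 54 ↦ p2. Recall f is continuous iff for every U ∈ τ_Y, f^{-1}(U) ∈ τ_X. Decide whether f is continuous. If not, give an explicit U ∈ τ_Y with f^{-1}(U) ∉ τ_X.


f is NOT continuous.

Compute f^{-1}(U) for each U ∈ τ_Y:
  U = ∅: f^{-1}(U) = ∅ ∈ τ_X ✓.
  U = {p1}: f^{-1}(U) = {52} ∉ τ_X ✗.
  U = {p1, p3}: f^{-1}(U) = {52} ∉ τ_X ✗.
  U = {p1, p2, p3}: f^{-1}(U) = {52, 53, 54} ∈ τ_X ✓.
Found U = {p1} with f^{-1}(U) = {52} not in τ_X. Therefore f is NOT continuous.


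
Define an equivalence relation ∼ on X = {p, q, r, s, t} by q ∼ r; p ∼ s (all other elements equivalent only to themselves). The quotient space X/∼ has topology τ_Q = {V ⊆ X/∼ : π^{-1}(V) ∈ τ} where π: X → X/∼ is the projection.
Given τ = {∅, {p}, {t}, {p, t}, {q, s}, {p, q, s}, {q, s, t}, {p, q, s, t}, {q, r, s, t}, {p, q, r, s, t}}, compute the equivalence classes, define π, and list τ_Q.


X/∼ = {[p=s], [q=r], [t]}; |τ_Q| = 3.

Equivalence classes: [p=s], [q=r], [t].
Quotient map π: X → X/∼ sends p ↦ [p=s], q ↦ [q=r], r ↦ [q=r], s ↦ [p=s], t ↦ [t].
For each subset V ⊆ X/∼, compute π^{-1}(V) ⊆ X and check whether π^{-1}(V) ∈ τ. V is open in τ_Q iff π^{-1}(V) ∈ τ.
  V = {}: π^{-1}(V) = ∅ ∈ τ ✓.
  V = {[p=s]}: π^{-1}(V) = {p, s} ∉ τ ✗.
  V = {[q=r]}: π^{-1}(V) = {q, r} ∉ τ ✗.
  V = {[p=s], [q=r]}: π^{-1}(V) = {p, q, r, s} ∉ τ ✗.
  V = {[t]}: π^{-1}(V) = {t} ∈ τ ✓.
  V = {[p=s], [t]}: π^{-1}(V) = {p, s, t} ∉ τ ✗.
  V = {[q=r], [t]}: π^{-1}(V) = {q, r, t} ∉ τ ✗.
  V = {[p=s], [q=r], [t]}: π^{-1}(V) = {p, q, r, s, t} ∈ τ ✓.
Open sets in the quotient: τ_Q = {{}, {[t]}, {[p=s], [q=r], [t]}} (3 elements).


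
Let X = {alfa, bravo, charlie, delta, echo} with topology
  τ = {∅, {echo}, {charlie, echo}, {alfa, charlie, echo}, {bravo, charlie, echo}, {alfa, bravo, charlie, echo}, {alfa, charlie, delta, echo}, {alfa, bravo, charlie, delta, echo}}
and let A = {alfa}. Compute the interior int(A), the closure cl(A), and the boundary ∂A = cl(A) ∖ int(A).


int(A) = ∅, cl(A) = {alfa, delta}, ∂A = {alfa, delta}.

Closed sets in (X, τ) are complements of opens:
  closed(X, τ) = {∅, {bravo}, {delta}, {alfa, delta}, {bravo, delta}, {alfa, bravo, delta}, {alfa, bravo, charlie, delta}, {alfa, bravo, charlie, delta, echo}}.
int(A) = ⋃ {U ∈ τ : U ⊆ A}. Opens contained in A: ∅.
Taking the union of these: int(A) = ∅.
cl(A) = ⋂ {C closed : A ⊆ C}. Closed sets containing A: {alfa, delta}, {alfa, bravo, delta}, {alfa, bravo, charlie, delta}, {alfa, bravo, charlie, delta, echo}.
Intersecting these: cl(A) = {alfa, delta}.
∂A = cl(A) ∖ int(A) = {alfa, delta} ∖ ∅ = {alfa, delta}.


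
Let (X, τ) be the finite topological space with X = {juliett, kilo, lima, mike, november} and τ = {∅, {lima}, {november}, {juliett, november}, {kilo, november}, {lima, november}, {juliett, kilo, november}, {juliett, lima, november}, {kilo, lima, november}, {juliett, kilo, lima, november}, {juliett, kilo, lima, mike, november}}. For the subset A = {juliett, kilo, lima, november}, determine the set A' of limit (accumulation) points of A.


A' = {juliett, kilo, mike}

For each x ∈ X, list the open sets U ∈ τ with x ∈ U, then check whether U ∩ (A ∖ {x}) ≠ ∅ for every such U.
  x = juliett: opens ∋ x are {juliett, november}, {juliett, kilo, november}, {juliett, lima, november}, {juliett, kilo, lima, november}, {juliett, kilo, lima, mike, november}; each meets A ∖ {juliett}, so x IS a limit point.
  x = kilo: opens ∋ x are {kilo, november}, {juliett, kilo, november}, {kilo, lima, november}, {juliett, kilo, lima, november}, {juliett, kilo, lima, mike, november}; each meets A ∖ {kilo}, so x IS a limit point.
  x = lima: open {lima} ∋ x has {lima} ∩ (A ∖ {lima}) = ∅, so x is NOT a limit point.
  x = mike: opens ∋ x are {juliett, kilo, lima, mike, november}; each meets A ∖ {mike}, so x IS a limit point.
  x = november: open {november} ∋ x has {november} ∩ (A ∖ {november}) = ∅, so x is NOT a limit point.
Collecting: A' = {juliett, kilo, mike}.


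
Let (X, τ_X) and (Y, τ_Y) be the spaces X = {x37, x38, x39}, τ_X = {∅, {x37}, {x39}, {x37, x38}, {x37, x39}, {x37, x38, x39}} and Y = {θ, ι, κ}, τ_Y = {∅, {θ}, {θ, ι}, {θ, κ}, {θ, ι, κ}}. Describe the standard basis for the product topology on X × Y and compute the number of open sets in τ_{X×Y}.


Basis B = {∅ × ∅, {x37} × {θ}, {x39} × {θ}, {x37} × {θ, ι}, {x37} × {θ, κ}, {x37, x38} × {θ}, {x37, x39} × {θ}, {x39} × {θ, ι}, {x39} × {θ, κ}, {x37} × {θ, ι, κ}, {x37, x38, x39} × {θ}, {x39} × {θ, ι, κ}, {x37, x38} × {θ, ι}, {x37, x39} × {θ, ι}, {x37, x38} × {θ, κ}, {x37, x39} × {θ, κ}, {x37, x38} × {θ, ι, κ}, {x37, x39} × {θ, ι, κ}, {x37, x38, x39} × {θ, ι}, {x37, x38, x39} × {θ, κ}, {x37, x38, x39} × {θ, ι, κ}}; |τ_{X×Y}| = 70.

Enumerate products U × V with U ∈ τ_X, V ∈ τ_Y (deduplicated):
  ∅ × ∅ = {} (∅)
  {x37} × {θ} = {(x37,θ)}
  {x39} × {θ} = {(x39,θ)}
  {x37} × {θ, ι} = {(x37,θ), (x37,ι)}
  {x37} × {θ, κ} = {(x37,θ), (x37,κ)}
  {x37, x38} × {θ} = {(x37,θ), (x38,θ)}
  {x37, x39} × {θ} = {(x37,θ), (x39,θ)}
  {x39} × {θ, ι} = {(x39,θ), (x39,ι)}
  {x39} × {θ, κ} = {(x39,θ), (x39,κ)}
  {x37} × {θ, ι, κ} = {(x37,θ), (x37,ι), (x37,κ)}
  {x37, x38, x39} × {θ} = {(x37,θ), (x38,θ), (x39,θ)}
  {x39} × {θ, ι, κ} = {(x39,θ), (x39,ι), (x39,κ)}
  {x37, x38} × {θ, ι} = {(x37,θ), (x37,ι), (x38,θ), (x38,ι)}
  {x37, x39} × {θ, ι} = {(x37,θ), (x37,ι), (x39,θ), (x39,ι)}
  {x37, x38} × {θ, κ} = {(x37,θ), (x37,κ), (x38,θ), (x38,κ)}
  {x37, x39} × {θ, κ} = {(x37,θ), (x37,κ), (x39,θ), (x39,κ)}
  {x37, x38} × {θ, ι, κ} = {(x37,θ), (x37,ι), (x37,κ), (x38,θ), (x38,ι), (x38,κ)}
  {x37, x39} × {θ, ι, κ} = {(x37,θ), (x37,ι), (x37,κ), (x39,θ), (x39,ι), (x39,κ)}
  {x37, x38, x39} × {θ, ι} = {(x37,θ), (x37,ι), (x38,θ), (x38,ι), (x39,θ), (x39,ι)}
  {x37, x38, x39} × {θ, κ} = {(x37,θ), (x37,κ), (x38,θ), (x38,κ), (x39,θ), (x39,κ)}
  {x37, x38, x39} × {θ, ι, κ} = {(x37,θ), (x37,ι), (x37,κ), (x38,θ), (x38,ι), (x38,κ), (x39,θ), (x39,ι), (x39,κ)}
These 21 distinct sets form the basis B.
Close under arbitrary unions to get τ_{X×Y}; counting gives |τ_{X×Y}| = 70.
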